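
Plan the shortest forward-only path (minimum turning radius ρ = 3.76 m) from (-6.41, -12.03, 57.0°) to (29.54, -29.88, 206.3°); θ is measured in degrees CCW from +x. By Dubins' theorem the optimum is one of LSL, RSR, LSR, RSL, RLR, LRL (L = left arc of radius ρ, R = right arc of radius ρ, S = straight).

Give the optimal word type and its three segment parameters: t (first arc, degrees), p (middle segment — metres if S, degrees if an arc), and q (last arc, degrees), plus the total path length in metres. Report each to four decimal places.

Let ψ = atan2(Δy, Δx) = atan2(-17.85, 35.95) = -26.4055° be the start→goal bearing.
Normalize: d = |goal − start| / ρ = 40.137576/3.76 = 10.674887, α = (θ_start − ψ) mod 360° = 83.4055° = 1.455700 rad, β = (θ_goal − ψ) mod 360° = 232.7055° = 4.061476 rad.
Common terms: sin α = 0.993384, cos α = 0.114843, sin β = -0.795531, cos β = -0.605913, cos(α−β) = -0.859852, d² = 113.953217. Work in radians in the unit-radius frame; every candidate has L = ρ·(t + p + q).
LSL: p² = 2 + d² − 2cos(α−β) + 2d(sin α − sin β) = 155.865850; p = √p² = 12.484625; φ = atan2(cos β − cos α, d + sin α − sin β) = -0.057764 rad; t = (φ − α) mod 2π = 4.769722 rad, q = (β − φ) mod 2π = 4.119240 rad → L = 3.76·(4.769722 + 12.484625 + 4.119240) = 3.76·21.373586 = 80.364685 m
RSR: p² = 2 + d² − 2cos(α−β) + 2d(sin β − sin α) = 79.479993; p = √p² = 8.915155; φ = atan2(cos α − cos β, d − sin α + sin β) = 0.080934 rad; t = (α − φ) mod 2π = 1.374765 rad, q = (φ − β) mod 2π = 2.302643 rad → L = 3.76·(1.374765 + 8.915155 + 2.302643) = 3.76·12.592564 = 47.348041 m
LSR: p² = d² − 2 + 2cos(α−β) + 2d(sin α + sin β) = 114.457620; p = √p² = 10.698487; φ = atan2(−cos α − cos β, d + sin α + sin β) − atan2(−2, p) = 0.229944 rad; t = (φ − α) mod 2π = 5.057429 rad, q = (φ − β) mod 2π = 2.451653 rad → L = 3.76·(5.057429 + 10.698487 + 2.451653) = 3.76·18.207569 = 68.460459 m
RSL: p² = d² − 2 + 2cos(α−β) − 2d(sin α + sin β) = 106.009405; p = √p² = 10.296087; φ = atan2(cos α + cos β, d − sin α − sin β) − atan2(2, p) = -0.238696 rad; t = (α − φ) mod 2π = 1.694396 rad, q = (β − φ) mod 2π = 4.300172 rad → L = 3.76·(1.694396 + 10.296087 + 4.300172) = 3.76·16.290655 = 61.252863 m
RLR: c = (6 − d² + 2cos(α−β) + 2d(sin α − sin β))/8 = -8.934999, |c| > 1 → infeasible
LRL: c = (6 − d² + 2cos(α−β) − 2d(sin α − sin β))/8 = -18.483231, |c| > 1 → infeasible
Shortest: RSR with L = 47.348041 m ≈ 47.3480 m
Convert RSR to answer units (arcs ×180/π): t = 1.374765·180/π = 78.7683°, p = ρ·p = 3.76·8.915155 = 33.5210 m, q = 2.302643·180/π = 131.9317°, L = 47.3480 m.

RSR: t = 78.7683°, p = 33.5210 m, q = 131.9317°, L = 47.3480 m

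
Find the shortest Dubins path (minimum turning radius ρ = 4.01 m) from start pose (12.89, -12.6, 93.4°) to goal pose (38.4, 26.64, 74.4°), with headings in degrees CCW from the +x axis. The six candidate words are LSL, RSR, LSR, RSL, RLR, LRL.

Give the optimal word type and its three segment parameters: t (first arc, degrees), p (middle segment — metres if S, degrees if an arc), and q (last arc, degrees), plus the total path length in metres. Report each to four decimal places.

RSL: t = 37.7132°, p = 43.0519 m, q = 18.7132°, L = 47.0011 m

Let ψ = atan2(Δy, Δx) = atan2(39.24, 25.51) = 56.9720° be the start→goal bearing.
Normalize: d = |goal − start| / ρ = 46.803180/4.01 = 11.671616, α = (θ_start − ψ) mod 360° = 36.4280° = 0.635788 rad, β = (θ_goal − ψ) mod 360° = 17.4280° = 0.304176 rad.
Common terms: sin α = 0.593812, cos α = 0.804604, sin β = 0.299507, cos β = 0.954094, cos(α−β) = 0.945519, d² = 136.226622. Work in radians in the unit-radius frame; every candidate has L = ρ·(t + p + q).
LSL: p² = 2 + d² − 2cos(α−β) + 2d(sin α − sin β) = 143.205618; p = √p² = 11.966855; φ = atan2(cos β − cos α, d + sin α − sin β) = 0.012492 rad; t = (φ − α) mod 2π = 5.659890 rad, q = (β − φ) mod 2π = 0.291683 rad → L = 4.01·(5.659890 + 11.966855 + 0.291683) = 4.01·17.918428 = 71.852895 m
RSR: p² = 2 + d² − 2cos(α−β) + 2d(sin β − sin α) = 129.465551; p = √p² = 11.378293; φ = atan2(cos α − cos β, d − sin α + sin β) = -0.013139 rad; t = (α − φ) mod 2π = 0.648927 rad, q = (φ − β) mod 2π = 5.965871 rad → L = 4.01·(0.648927 + 11.378293 + 5.965871) = 4.01·17.993091 = 72.152294 m
LSR: p² = d² − 2 + 2cos(α−β) + 2d(sin α + sin β) = 156.970598; p = √p² = 12.528791; φ = atan2(−cos α − cos β, d + sin α + sin β) − atan2(−2, p) = 0.019231 rad; t = (φ − α) mod 2π = 5.666629 rad, q = (φ − β) mod 2π = 5.998241 rad → L = 4.01·(5.666629 + 12.528791 + 5.998241) = 4.01·24.193661 = 97.016579 m
RSL: p² = d² − 2 + 2cos(α−β) − 2d(sin α + sin β) = 115.264720; p = √p² = 10.736141; φ = atan2(cos α + cos β, d − sin α − sin β) − atan2(2, p) = -0.022431 rad; t = (α − φ) mod 2π = 0.658219 rad, q = (β − φ) mod 2π = 0.326606 rad → L = 4.01·(0.658219 + 10.736141 + 0.326606) = 4.01·11.720966 = 47.001073 m
RLR: c = (6 − d² + 2cos(α−β) + 2d(sin α − sin β))/8 = -15.183194, |c| > 1 → infeasible
LRL: c = (6 − d² + 2cos(α−β) − 2d(sin α − sin β))/8 = -16.900702, |c| > 1 → infeasible
Shortest: RSL with L = 47.001073 m ≈ 47.0011 m
Convert RSL to answer units (arcs ×180/π): t = 0.658219·180/π = 37.7132°, p = ρ·p = 4.01·10.736141 = 43.0519 m, q = 0.326606·180/π = 18.7132°, L = 47.0011 m.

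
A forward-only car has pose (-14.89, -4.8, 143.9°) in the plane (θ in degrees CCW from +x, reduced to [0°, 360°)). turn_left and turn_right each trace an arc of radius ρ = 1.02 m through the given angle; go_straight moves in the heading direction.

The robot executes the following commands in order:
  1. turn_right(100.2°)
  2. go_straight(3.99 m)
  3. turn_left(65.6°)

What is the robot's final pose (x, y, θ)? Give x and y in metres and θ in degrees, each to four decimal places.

set_pose: (x, y, θ) = (-14.8900, -4.8000, 143.9000°), ρ = 1.02
turn_right(100.2°): centre at ρ to the right, rotate −100.2° → (-14.9937, -3.2384, 43.7000°)
go_straight(3.99): x += 3.99·cos θ, y += 3.99·sin θ → (-12.1091, -0.4818, 43.7000°)
turn_left(65.6°): centre at ρ to the left, rotate +65.6° → (-11.8511, 0.5927, 109.3000°)

(-11.8511, 0.5927, 109.3000°)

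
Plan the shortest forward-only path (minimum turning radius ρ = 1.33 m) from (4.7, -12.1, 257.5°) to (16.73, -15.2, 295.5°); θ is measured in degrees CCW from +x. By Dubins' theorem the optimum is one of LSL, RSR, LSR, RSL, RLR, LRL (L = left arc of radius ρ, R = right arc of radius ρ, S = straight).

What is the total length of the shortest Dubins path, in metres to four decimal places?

Let ψ = atan2(Δy, Δx) = atan2(-3.10, 12.03) = -14.4501° be the start→goal bearing.
Normalize: d = |goal − start| / ρ = 12.422999/1.33 = 9.340601, α = (θ_start − ψ) mod 360° = 271.9501° = 4.746425 rad, β = (θ_goal − ψ) mod 360° = 309.9501° = 5.409650 rad.
Common terms: sin α = -0.999421, cos α = 0.034030, sin β = -0.766604, cos β = 0.642121, cos(α−β) = 0.788011, d² = 87.246820. Work in radians in the unit-radius frame; every candidate has L = ρ·(t + p + q).
LSL: p² = 2 + d² − 2cos(α−β) + 2d(sin α − sin β) = 83.321494; p = √p² = 9.128061; φ = atan2(cos β − cos α, d + sin α − sin β) = 0.066667 rad; t = (φ − α) mod 2π = 1.603427 rad, q = (β − φ) mod 2π = 5.342983 rad → L = 1.33·(1.603427 + 9.128061 + 5.342983) = 1.33·16.074471 = 21.379047 m
RSR: p² = 2 + d² − 2cos(α−β) + 2d(sin β − sin α) = 92.020103; p = √p² = 9.592711; φ = atan2(cos α − cos β, d − sin α + sin β) = -0.063433 rad; t = (α − φ) mod 2π = 4.809859 rad, q = (φ − β) mod 2π = 0.810102 rad → L = 1.33·(4.809859 + 9.592711 + 0.810102) = 1.33·15.212671 = 20.232853 m
LSR: p² = d² − 2 + 2cos(α−β) + 2d(sin α + sin β) = 53.831382; p = √p² = 7.336987; φ = atan2(−cos α − cos β, d + sin α + sin β) − atan2(−2, p) = 0.177096 rad; t = (φ − α) mod 2π = 1.713856 rad, q = (φ − β) mod 2π = 1.050631 rad → L = 1.33·(1.713856 + 7.336987 + 1.050631) = 1.33·10.101474 = 13.434961 m
RSL: p² = d² − 2 + 2cos(α−β) − 2d(sin α + sin β) = 119.814301; p = √p² = 10.945972; φ = atan2(cos α + cos β, d − sin α − sin β) − atan2(2, p) = -0.119919 rad; t = (α − φ) mod 2π = 4.866344 rad, q = (β − φ) mod 2π = 5.529569 rad → L = 1.33·(4.866344 + 10.945972 + 5.529569) = 1.33·21.341885 = 28.384707 m
RLR: c = (6 − d² + 2cos(α−β) + 2d(sin α − sin β))/8 = -10.502513, |c| > 1 → infeasible
LRL: c = (6 − d² + 2cos(α−β) − 2d(sin α − sin β))/8 = -9.415187, |c| > 1 → infeasible
Shortest: LSR with L = 13.434961 m ≈ 13.4350 m

13.4350 m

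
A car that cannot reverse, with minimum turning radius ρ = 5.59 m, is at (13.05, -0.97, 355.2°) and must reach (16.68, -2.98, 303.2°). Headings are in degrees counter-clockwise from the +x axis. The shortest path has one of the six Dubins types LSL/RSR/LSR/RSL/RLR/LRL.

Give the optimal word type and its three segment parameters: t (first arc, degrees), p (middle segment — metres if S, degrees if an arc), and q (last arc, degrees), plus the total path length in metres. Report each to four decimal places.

RLR: t = 33.9869°, p = 356.0774°, q = 14.0904°, L = 39.4309 m

Let ψ = atan2(Δy, Δx) = atan2(-2.01, 3.63) = -28.9741° be the start→goal bearing.
Normalize: d = |goal − start| / ρ = 4.149337/5.59 = 0.742279, α = (θ_start − ψ) mod 360° = 24.1741° = 0.421918 rad, β = (θ_goal − ψ) mod 360° = 332.1741° = 5.797532 rad.
Common terms: sin α = 0.409511, cos α = 0.912305, sin β = -0.466786, cos β = 0.884370, cos(α−β) = 0.615661, d² = 0.550977. Work in radians in the unit-radius frame; every candidate has L = ρ·(t + p + q).
LSL: p² = 2 + d² − 2cos(α−β) + 2d(sin α − sin β) = 2.620568; p = √p² = 1.618817; φ = atan2(cos β − cos α, d + sin α − sin β) = -0.017257 rad; t = (φ − α) mod 2π = 5.844010 rad, q = (β − φ) mod 2π = 5.814789 rad → L = 5.59·(5.844010 + 1.618817 + 5.814789) = 5.59·13.277616 = 74.221874 m
RSR: p² = 2 + d² − 2cos(α−β) + 2d(sin β − sin α) = 0.018741; p = √p² = 0.136899; φ = atan2(cos α − cos β, d − sin α + sin β) = 2.936095 rad; t = (α − φ) mod 2π = 3.769008 rad, q = (φ − β) mod 2π = 3.421748 rad → L = 5.59·(3.769008 + 0.136899 + 3.421748) = 5.59·7.327655 = 40.961594 m
LSR: p² = d² − 2 + 2cos(α−β) + 2d(sin α + sin β) = -0.302727 < 0 → infeasible
RSL: p² = d² − 2 + 2cos(α−β) − 2d(sin α + sin β) = -0.132672 < 0 → infeasible
RLR: c = (6 − d² + 2cos(α−β) + 2d(sin α − sin β))/8 = 0.997657; p = 2π − arccos c = 6.214722 rad; φ = atan2(cos α − cos β, d − sin α + sin β) = 2.936095 rad; t = (α − φ + p/2) mod 2π = 0.593184 rad, q = (α − β − t + p) mod 2π = 0.245924 rad → L = 5.59·(0.593184 + 6.214722 + 0.245924) = 5.59·7.053831 = 39.430914 m
LRL: c = (6 − d² + 2cos(α−β) − 2d(sin α − sin β))/8 = 0.672429; p = 2π − arccos c = 5.449875 rad; φ = atan2(cos β − cos α, d + sin α − sin β) = -0.017257 rad; t = (φ − α + p/2) mod 2π = 2.285762 rad, q = (β − α − t + p) mod 2π = 2.256541 rad → L = 5.59·(2.285762 + 5.449875 + 2.256541) = 5.59·9.992178 = 55.856276 m
Shortest: RLR with L = 39.430914 m ≈ 39.4309 m
Convert RLR to answer units (arcs ×180/π): t = 0.593184·180/π = 33.9869°, p = 6.214722·180/π = 356.0774°, q = 0.245924·180/π = 14.0904°, L = 39.4309 m.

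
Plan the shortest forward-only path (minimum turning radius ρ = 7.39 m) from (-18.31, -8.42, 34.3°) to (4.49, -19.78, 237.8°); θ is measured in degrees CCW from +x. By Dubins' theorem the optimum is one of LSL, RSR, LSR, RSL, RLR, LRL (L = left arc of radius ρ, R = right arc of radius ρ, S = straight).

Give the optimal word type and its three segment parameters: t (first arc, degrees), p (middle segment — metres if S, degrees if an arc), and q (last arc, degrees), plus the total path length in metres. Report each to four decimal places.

RSR: t = 40.3721°, p = 12.4520 m, q = 116.1279°, L = 32.6374 m

Let ψ = atan2(Δy, Δx) = atan2(-11.36, 22.80) = -26.4846° be the start→goal bearing.
Normalize: d = |goal − start| / ρ = 25.473312/7.39 = 3.446997, α = (θ_start − ψ) mod 360° = 60.7846° = 1.060891 rad, β = (θ_goal − ψ) mod 360° = 264.2846° = 4.612636 rad.
Common terms: sin α = 0.872791, cos α = 0.488095, sin β = -0.995029, cos β = -0.099588, cos(α−β) = -0.917060, d² = 11.881792. Work in radians in the unit-radius frame; every candidate has L = ρ·(t + p + q).
LSL: p² = 2 + d² − 2cos(α−β) + 2d(sin α − sin β) = 28.592651; p = √p² = 5.347210; φ = atan2(cos β − cos α, d + sin α − sin β) = -0.110127 rad; t = (φ − α) mod 2π = 5.112167 rad, q = (β − φ) mod 2π = 4.722763 rad → L = 7.39·(5.112167 + 5.347210 + 4.722763) = 7.39·15.182140 = 112.196014 m
RSR: p² = 2 + d² − 2cos(α−β) + 2d(sin β − sin α) = 2.839173; p = √p² = 1.684985; φ = atan2(cos α − cos β, d − sin α + sin β) = 0.356265 rad; t = (α − φ) mod 2π = 0.704626 rad, q = (φ − β) mod 2π = 2.026814 rad → L = 7.39·(0.704626 + 1.684985 + 2.026814) = 7.39·4.416425 = 32.637380 m
LSR: p² = d² − 2 + 2cos(α−β) + 2d(sin α + sin β) = 7.204963; p = √p² = 2.684206; φ = atan2(−cos α − cos β, d + sin α + sin β) − atan2(−2, p) = 0.524032 rad; t = (φ − α) mod 2π = 5.746326 rad, q = (φ − β) mod 2π = 2.194581 rad → L = 7.39·(5.746326 + 2.684206 + 2.194581) = 7.39·10.625114 = 78.519592 m
RSL: p² = d² − 2 + 2cos(α−β) − 2d(sin α + sin β) = 8.890380; p = √p² = 2.981674; φ = atan2(cos α + cos β, d − sin α − sin β) − atan2(2, p) = -0.482412 rad; t = (α − φ) mod 2π = 1.543303 rad, q = (β − φ) mod 2π = 5.095048 rad → L = 7.39·(1.543303 + 2.981674 + 5.095048) = 7.39·9.620025 = 71.091986 m
RLR: c = (6 − d² + 2cos(α−β) + 2d(sin α − sin β))/8 = 0.645103; p = 2π − arccos c = 5.413547 rad; φ = atan2(cos α − cos β, d − sin α + sin β) = 0.356265 rad; t = (α − φ + p/2) mod 2π = 3.411400 rad, q = (α − β − t + p) mod 2π = 4.733588 rad → L = 7.39·(3.411400 + 5.413547 + 4.733588) = 7.39·13.558535 = 100.197576 m
LRL: c = (6 − d² + 2cos(α−β) − 2d(sin α − sin β))/8 = -2.574081, |c| > 1 → infeasible
Shortest: RSR with L = 32.637380 m ≈ 32.6374 m
Convert RSR to answer units (arcs ×180/π): t = 0.704626·180/π = 40.3721°, p = ρ·p = 7.39·1.684985 = 12.4520 m, q = 2.026814·180/π = 116.1279°, L = 32.6374 m.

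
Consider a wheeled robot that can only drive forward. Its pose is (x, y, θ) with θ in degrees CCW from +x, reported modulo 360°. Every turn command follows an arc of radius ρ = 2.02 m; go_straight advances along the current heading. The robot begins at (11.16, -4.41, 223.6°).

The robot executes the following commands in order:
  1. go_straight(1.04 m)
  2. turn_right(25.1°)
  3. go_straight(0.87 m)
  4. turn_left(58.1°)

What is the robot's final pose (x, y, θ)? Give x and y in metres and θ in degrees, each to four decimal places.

(7.5057, -7.3035, 256.6000°)

set_pose: (x, y, θ) = (11.1600, -4.4100, 223.6000°), ρ = 2.02
go_straight(1.04): x += 1.04·cos θ, y += 1.04·sin θ → (10.4069, -5.1272, 223.6000°)
turn_right(25.1°): centre at ρ to the right, rotate −25.1° → (9.6548, -5.5800, 198.5000°)
go_straight(0.87): x += 0.87·cos θ, y += 0.87·sin θ → (8.8297, -5.8560, 198.5000°)
turn_left(58.1°): centre at ρ to the left, rotate +58.1° → (7.5057, -7.3035, 256.6000°)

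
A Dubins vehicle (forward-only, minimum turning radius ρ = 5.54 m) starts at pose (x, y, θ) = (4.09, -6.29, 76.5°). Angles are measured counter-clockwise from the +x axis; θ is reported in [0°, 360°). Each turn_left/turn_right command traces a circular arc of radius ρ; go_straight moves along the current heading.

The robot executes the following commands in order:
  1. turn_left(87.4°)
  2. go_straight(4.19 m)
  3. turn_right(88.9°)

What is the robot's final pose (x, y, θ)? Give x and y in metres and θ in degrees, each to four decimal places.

(-7.6012, 8.2445, 75.0000°)

set_pose: (x, y, θ) = (4.0900, -6.2900, 76.5000°), ρ = 5.54
turn_left(87.4°): centre at ρ to the left, rotate +87.4° → (0.2394, 0.3260, 163.9000°)
go_straight(4.19): x += 4.19·cos θ, y += 4.19·sin θ → (-3.7863, 1.4880, 163.9000°)
turn_right(88.9°): centre at ρ to the right, rotate −88.9° → (-7.6012, 8.2445, 75.0000°)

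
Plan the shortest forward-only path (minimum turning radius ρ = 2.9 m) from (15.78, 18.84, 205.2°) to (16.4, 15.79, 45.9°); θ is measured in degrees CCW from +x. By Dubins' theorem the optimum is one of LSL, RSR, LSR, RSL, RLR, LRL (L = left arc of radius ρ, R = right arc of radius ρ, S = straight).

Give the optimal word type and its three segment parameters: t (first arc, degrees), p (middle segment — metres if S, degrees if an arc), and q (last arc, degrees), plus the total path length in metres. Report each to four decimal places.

Let ψ = atan2(Δy, Δx) = atan2(-3.05, 0.62) = -78.5096° be the start→goal bearing.
Normalize: d = |goal − start| / ρ = 3.112379/2.9 = 1.073234, α = (θ_start − ψ) mod 360° = 283.7096° = 4.951666 rad, β = (θ_goal − ψ) mod 360° = 124.4096° = 2.171356 rad.
Common terms: sin α = -0.971510, cos α = 0.237000, sin β = 0.825019, cos β = -0.565105, cos(α−β) = -0.935444, d² = 1.151831. Work in radians in the unit-radius frame; every candidate has L = ρ·(t + p + q).
LSL: p² = 2 + d² − 2cos(α−β) + 2d(sin α − sin β) = 1.166527; p = √p² = 1.080059; φ = atan2(cos β − cos α, d + sin α − sin β) = -2.304575 rad; t = (φ − α) mod 2π = 5.310129 rad, q = (β − φ) mod 2π = 4.475932 rad → L = 2.9·(5.310129 + 1.080059 + 4.475932) = 2.9·10.866120 = 31.511748 m
RSR: p² = 2 + d² − 2cos(α−β) + 2d(sin β − sin α) = 8.878911; p = √p² = 2.979750; φ = atan2(cos α − cos β, d − sin α + sin β) = 0.272547 rad; t = (α − φ) mod 2π = 4.679119 rad, q = (φ − β) mod 2π = 4.384376 rad → L = 2.9·(4.679119 + 2.979750 + 4.384376) = 2.9·12.043245 = 34.925410 m
LSR: p² = d² − 2 + 2cos(α−β) + 2d(sin α + sin β) = -3.033494 < 0 → infeasible
RSL: p² = d² − 2 + 2cos(α−β) − 2d(sin α + sin β) = -2.404620 < 0 → infeasible
RLR: c = (6 − d² + 2cos(α−β) + 2d(sin α − sin β))/8 = -0.109864; p = 2π − arccos c = 4.602303 rad; φ = atan2(cos α − cos β, d − sin α + sin β) = 0.272547 rad; t = (α − φ + p/2) mod 2π = 0.697085 rad, q = (α − β − t + p) mod 2π = 0.402342 rad → L = 2.9·(0.697085 + 4.602303 + 0.402342) = 2.9·5.701730 = 16.535017 m
LRL: c = (6 − d² + 2cos(α−β) − 2d(sin α − sin β))/8 = 0.854184; p = 2π − arccos c = 5.736369 rad; φ = atan2(cos β − cos α, d + sin α − sin β) = -2.304575 rad; t = (φ − α + p/2) mod 2π = 1.895128 rad, q = (β − α − t + p) mod 2π = 1.060931 rad → L = 2.9·(1.895128 + 5.736369 + 1.060931) = 2.9·8.692428 = 25.208040 m
Shortest: RLR with L = 16.535017 m ≈ 16.5350 m
Convert RLR to answer units (arcs ×180/π): t = 0.697085·180/π = 39.9400°, p = 4.602303·180/π = 263.6925°, q = 0.402342·180/π = 23.0525°, L = 16.5350 m.

RLR: t = 39.9400°, p = 263.6925°, q = 23.0525°, L = 16.5350 m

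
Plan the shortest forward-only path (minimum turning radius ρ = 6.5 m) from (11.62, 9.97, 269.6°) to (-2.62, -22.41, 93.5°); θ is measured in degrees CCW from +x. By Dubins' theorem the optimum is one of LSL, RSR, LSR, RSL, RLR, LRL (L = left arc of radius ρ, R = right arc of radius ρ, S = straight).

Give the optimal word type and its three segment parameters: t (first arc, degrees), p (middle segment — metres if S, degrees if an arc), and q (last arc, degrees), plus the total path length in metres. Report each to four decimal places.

Let ψ = atan2(Δy, Δx) = atan2(-32.38, -14.24) = -113.7388° be the start→goal bearing.
Normalize: d = |goal − start| / ρ = 35.372899/6.5 = 5.441984, α = (θ_start − ψ) mod 360° = 23.3388° = 0.407339 rad, β = (θ_goal − ψ) mod 360° = 207.2388° = 3.617000 rad.
Common terms: sin α = 0.396168, cos α = 0.918178, sin β = -0.457700, cos β = -0.889106, cos(α−β) = -0.997684, d² = 29.615195. Work in radians in the unit-radius frame; every candidate has L = ρ·(t + p + q).
LSL: p² = 2 + d² − 2cos(α−β) + 2d(sin α − sin β) = 42.904038; p = √p² = 6.550117; φ = atan2(cos β − cos α, d + sin α − sin β) = -0.279543 rad; t = (φ − α) mod 2π = 5.596303 rad, q = (β − φ) mod 2π = 3.896543 rad → L = 6.5·(5.596303 + 6.550117 + 3.896543) = 6.5·16.042963 = 104.279261 m
RSR: p² = 2 + d² − 2cos(α−β) + 2d(sin β − sin α) = 24.317090; p = √p² = 4.931236; φ = atan2(cos α − cos β, d − sin α + sin β) = 0.375242 rad; t = (α − φ) mod 2π = 0.032098 rad, q = (φ − β) mod 2π = 3.041427 rad → L = 6.5·(0.032098 + 4.931236 + 3.041427) = 6.5·8.004761 = 52.030946 m
LSR: p² = d² − 2 + 2cos(α−β) + 2d(sin α + sin β) = 24.950106; p = √p² = 4.995008; φ = atan2(−cos α − cos β, d + sin α + sin β) − atan2(−2, p) = 0.375448 rad; t = (φ − α) mod 2π = 6.251294 rad, q = (φ − β) mod 2π = 3.041633 rad → L = 6.5·(6.251294 + 4.995008 + 3.041633) = 6.5·14.287935 = 92.871580 m
RSL: p² = d² − 2 + 2cos(α−β) − 2d(sin α + sin β) = 26.289547; p = √p² = 5.127333; φ = atan2(cos α + cos β, d − sin α − sin β) − atan2(2, p) = -0.366631 rad; t = (α − φ) mod 2π = 0.773971 rad, q = (β − φ) mod 2π = 3.983631 rad → L = 6.5·(0.773971 + 5.127333 + 3.983631) = 6.5·9.884935 = 64.252077 m
RLR: c = (6 − d² + 2cos(α−β) + 2d(sin α − sin β))/8 = -2.039636, |c| > 1 → infeasible
LRL: c = (6 − d² + 2cos(α−β) − 2d(sin α − sin β))/8 = -4.363005, |c| > 1 → infeasible
Shortest: RSR with L = 52.030946 m ≈ 52.0309 m
Convert RSR to answer units (arcs ×180/π): t = 0.032098·180/π = 1.8391°, p = ρ·p = 6.5·4.931236 = 32.0530 m, q = 3.041427·180/π = 174.2609°, L = 52.0309 m.

RSR: t = 1.8391°, p = 32.0530 m, q = 174.2609°, L = 52.0309 m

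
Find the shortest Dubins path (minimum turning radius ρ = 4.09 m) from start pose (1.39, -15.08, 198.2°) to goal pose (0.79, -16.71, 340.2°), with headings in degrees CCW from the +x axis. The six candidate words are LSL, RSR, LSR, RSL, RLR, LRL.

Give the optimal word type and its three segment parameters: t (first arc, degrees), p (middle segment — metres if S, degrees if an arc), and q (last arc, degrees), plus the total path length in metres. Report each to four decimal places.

Let ψ = atan2(Δy, Δx) = atan2(-1.63, -0.60) = -110.2086° be the start→goal bearing.
Normalize: d = |goal − start| / ρ = 1.736923/4.09 = 0.424675, α = (θ_start − ψ) mod 360° = 308.4086° = 5.382745 rad, β = (θ_goal − ψ) mod 360° = 90.4086° = 1.577927 rad.
Common terms: sin α = -0.783601, cos α = 0.621265, sin β = 0.999975, cos β = -0.007131, cos(α−β) = -0.788011, d² = 0.180349. Work in radians in the unit-radius frame; every candidate has L = ρ·(t + p + q).
LSL: p² = 2 + d² − 2cos(α−β) + 2d(sin α − sin β) = 2.241490; p = √p² = 1.497161; φ = atan2(cos β − cos α, d + sin α − sin β) = -2.708450 rad; t = (φ − α) mod 2π = 4.475175 rad, q = (β − φ) mod 2π = 4.286377 rad → L = 4.09·(4.475175 + 1.497161 + 4.286377) = 4.09·10.258713 = 41.958138 m
RSR: p² = 2 + d² − 2cos(α−β) + 2d(sin β − sin α) = 5.271252; p = √p² = 2.295921; φ = atan2(cos α − cos β, d − sin α + sin β) = 0.277239 rad; t = (α − φ) mod 2π = 5.105506 rad, q = (φ − β) mod 2π = 4.982497 rad → L = 4.09·(5.105506 + 2.295921 + 4.982497) = 4.09·12.383924 = 50.650248 m
LSR: p² = d² − 2 + 2cos(α−β) + 2d(sin α + sin β) = -3.211895 < 0 → infeasible
RSL: p² = d² − 2 + 2cos(α−β) − 2d(sin α + sin β) = -3.579450 < 0 → infeasible
RLR: c = (6 − d² + 2cos(α−β) + 2d(sin α − sin β))/8 = 0.341094; p = 2π − arccos c = 5.060469 rad; φ = atan2(cos α − cos β, d − sin α + sin β) = 0.277239 rad; t = (α − φ + p/2) mod 2π = 1.352555 rad, q = (α − β − t + p) mod 2π = 1.229546 rad → L = 4.09·(1.352555 + 5.060469 + 1.229546) = 4.09·7.642570 = 31.258112 m
LRL: c = (6 − d² + 2cos(α−β) − 2d(sin α − sin β))/8 = 0.719814; p = 2π − arccos c = 5.515923 rad; φ = atan2(cos β − cos α, d + sin α − sin β) = -2.708450 rad; t = (φ − α + p/2) mod 2π = 0.949952 rad, q = (β − α − t + p) mod 2π = 0.761154 rad → L = 4.09·(0.949952 + 5.515923 + 0.761154) = 4.09·7.227028 = 29.558546 m
Shortest: LRL with L = 29.558546 m ≈ 29.5585 m
Convert LRL to answer units (arcs ×180/π): t = 0.949952·180/π = 54.4282°, p = 5.515923·180/π = 316.0391°, q = 0.761154·180/π = 43.6109°, L = 29.5585 m.

LRL: t = 54.4282°, p = 316.0391°, q = 43.6109°, L = 29.5585 m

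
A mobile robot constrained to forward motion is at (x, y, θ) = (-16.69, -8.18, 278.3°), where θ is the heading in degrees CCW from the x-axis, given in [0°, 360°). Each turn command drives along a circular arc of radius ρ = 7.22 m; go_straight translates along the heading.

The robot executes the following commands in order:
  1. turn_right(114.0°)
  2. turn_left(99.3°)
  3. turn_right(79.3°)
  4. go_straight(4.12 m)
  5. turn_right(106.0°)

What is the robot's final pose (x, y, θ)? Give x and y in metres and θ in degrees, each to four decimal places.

(-53.2702, -20.3587, 78.3000°)

set_pose: (x, y, θ) = (-16.6900, -8.1800, 278.3000°), ρ = 7.22
turn_right(114.0°): centre at ρ to the right, rotate −114.0° → (-25.7881, -16.1729, 164.3000°)
turn_left(99.3°): centre at ρ to the left, rotate +99.3° → (-34.9169, -22.3187, 263.6000°)
turn_right(79.3°): centre at ρ to the right, rotate −79.3° → (-41.5505, -28.7136, 184.3000°)
go_straight(4.12): x += 4.12·cos θ, y += 4.12·sin θ → (-45.6589, -29.0225, 184.3000°)
turn_right(106.0°): centre at ρ to the right, rotate −106.0° → (-53.2702, -20.3587, 78.3000°)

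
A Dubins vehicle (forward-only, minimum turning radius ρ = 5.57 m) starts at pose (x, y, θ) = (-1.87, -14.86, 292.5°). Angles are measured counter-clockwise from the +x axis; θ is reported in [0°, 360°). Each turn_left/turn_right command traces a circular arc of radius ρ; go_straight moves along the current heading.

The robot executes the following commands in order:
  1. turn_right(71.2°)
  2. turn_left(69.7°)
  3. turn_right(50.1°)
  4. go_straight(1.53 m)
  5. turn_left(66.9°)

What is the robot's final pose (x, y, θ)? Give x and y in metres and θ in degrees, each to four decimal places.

set_pose: (x, y, θ) = (-1.8700, -14.8600, 292.5000°), ρ = 5.57
turn_right(71.2°): centre at ρ to the right, rotate −71.2° → (-3.3398, -21.1761, 221.3000°)
turn_left(69.7°): centre at ρ to the left, rotate +69.7° → (-4.8636, -27.3567, 291.0000°)
turn_right(50.1°): centre at ρ to the right, rotate −50.1° → (-5.1968, -32.0617, 240.9000°)
go_straight(1.53): x += 1.53·cos θ, y += 1.53·sin θ → (-5.9409, -33.3986, 240.9000°)
turn_left(66.9°): centre at ρ to the left, rotate +66.9° → (-5.4751, -39.5214, 307.8000°)

(-5.4751, -39.5214, 307.8000°)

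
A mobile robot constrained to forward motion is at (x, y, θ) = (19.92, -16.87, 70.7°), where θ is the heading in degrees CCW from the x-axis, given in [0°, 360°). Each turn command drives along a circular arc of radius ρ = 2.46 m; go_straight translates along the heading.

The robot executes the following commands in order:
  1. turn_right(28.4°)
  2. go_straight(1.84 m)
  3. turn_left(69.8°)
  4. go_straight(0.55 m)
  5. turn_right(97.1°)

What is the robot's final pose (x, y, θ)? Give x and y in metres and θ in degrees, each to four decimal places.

set_pose: (x, y, θ) = (19.9200, -16.8700, 70.7000°), ρ = 2.46
turn_right(28.4°): centre at ρ to the right, rotate −28.4° → (20.5861, -15.8636, 42.3000°)
go_straight(1.84): x += 1.84·cos θ, y += 1.84·sin θ → (21.9471, -14.6252, 42.3000°)
turn_left(69.8°): centre at ρ to the left, rotate +69.8° → (22.5707, -11.8802, 112.1000°)
go_straight(0.55): x += 0.55·cos θ, y += 0.55·sin θ → (22.3638, -11.3706, 112.1000°)
turn_right(97.1°): centre at ρ to the right, rotate −97.1° → (24.0064, -8.0689, 15.0000°)

(24.0064, -8.0689, 15.0000°)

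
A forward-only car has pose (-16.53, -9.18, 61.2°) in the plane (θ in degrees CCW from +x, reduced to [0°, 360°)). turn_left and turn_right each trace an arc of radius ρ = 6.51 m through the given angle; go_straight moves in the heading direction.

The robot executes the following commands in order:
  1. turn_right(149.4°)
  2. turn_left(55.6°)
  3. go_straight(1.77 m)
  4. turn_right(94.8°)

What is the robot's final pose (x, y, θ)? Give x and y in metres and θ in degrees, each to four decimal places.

set_pose: (x, y, θ) = (-16.5300, -9.1800, 61.2000°), ρ = 6.51
turn_right(149.4°): centre at ρ to the right, rotate −149.4° → (-4.3185, -12.1117, -88.2000° ≡ 271.8000°)
turn_left(55.6°): centre at ρ to the left, rotate +55.6° → (-1.3191, -17.3916, 327.4000°)
go_straight(1.77): x += 1.77·cos θ, y += 1.77·sin θ → (0.1721, -18.3452, 327.4000°)
turn_right(94.8°): centre at ρ to the right, rotate −94.8° → (1.8363, -27.7836, 232.6000°)

(1.8363, -27.7836, 232.6000°)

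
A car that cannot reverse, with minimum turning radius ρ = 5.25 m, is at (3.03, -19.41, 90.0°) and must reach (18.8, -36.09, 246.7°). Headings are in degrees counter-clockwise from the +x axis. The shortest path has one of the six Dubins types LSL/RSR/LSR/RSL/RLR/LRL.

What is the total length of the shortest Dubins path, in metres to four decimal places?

Let ψ = atan2(Δy, Δx) = atan2(-16.68, 15.77) = -46.6063° be the start→goal bearing.
Normalize: d = |goal − start| / ρ = 22.954636/5.25 = 4.372312, α = (θ_start − ψ) mod 360° = 136.6063° = 2.384230 rad, β = (θ_goal − ψ) mod 360° = 293.3063° = 5.119161 rad.
Common terms: sin α = 0.687007, cos α = -0.726651, sin β = -0.918403, cos β = 0.395647, cos(α−β) = -0.918446, d² = 19.117108. Work in radians in the unit-radius frame; every candidate has L = ρ·(t + p + q).
LSL: p² = 2 + d² − 2cos(α−β) + 2d(sin α − sin β) = 36.992705; p = √p² = 6.082163; φ = atan2(cos β − cos α, d + sin α − sin β) = 0.185586 rad; t = (φ − α) mod 2π = 4.084541 rad, q = (β − φ) mod 2π = 4.933575 rad → L = 5.25·(4.084541 + 6.082163 + 4.933575) = 5.25·15.100279 = 79.276465 m
RSR: p² = 2 + d² − 2cos(α−β) + 2d(sin β − sin α) = 8.915297; p = √p² = 2.985849; φ = atan2(cos α − cos β, d − sin α + sin β) = -0.385338 rad; t = (α − φ) mod 2π = 2.769568 rad, q = (φ − β) mod 2π = 0.778686 rad → L = 5.25·(2.769568 + 2.985849 + 0.778686) = 5.25·6.534104 = 34.304045 m
LSR: p² = d² − 2 + 2cos(α−β) + 2d(sin α + sin β) = 13.256750; p = √p² = 3.640982; φ = atan2(−cos α − cos β, d + sin α + sin β) − atan2(−2, p) = 0.582073 rad; t = (φ − α) mod 2π = 4.481028 rad, q = (φ − β) mod 2π = 1.746097 rad → L = 5.25·(4.481028 + 3.640982 + 1.746097) = 5.25·9.868106 = 51.807559 m
RSL: p² = d² − 2 + 2cos(α−β) − 2d(sin α + sin β) = 17.303682; p = √p² = 4.159769; φ = atan2(cos α + cos β, d − sin α − sin β) − atan2(2, p) = -0.519942 rad; t = (α − φ) mod 2π = 2.904173 rad, q = (β − φ) mod 2π = 5.639104 rad → L = 5.25·(2.904173 + 4.159769 + 5.639104) = 5.25·12.703046 = 66.690991 m
RLR: c = (6 − d² + 2cos(α−β) + 2d(sin α − sin β))/8 = -0.114412; p = 2π − arccos c = 4.597726 rad; φ = atan2(cos α − cos β, d − sin α + sin β) = -0.385338 rad; t = (α − φ + p/2) mod 2π = 5.068431 rad, q = (α − β − t + p) mod 2π = 3.077549 rad → L = 5.25·(5.068431 + 4.597726 + 3.077549) = 5.25·12.743706 = 66.904456 m
LRL: c = (6 − d² + 2cos(α−β) − 2d(sin α − sin β))/8 = -3.624088, |c| > 1 → infeasible
Shortest: RSR with L = 34.304045 m ≈ 34.3040 m

34.3040 m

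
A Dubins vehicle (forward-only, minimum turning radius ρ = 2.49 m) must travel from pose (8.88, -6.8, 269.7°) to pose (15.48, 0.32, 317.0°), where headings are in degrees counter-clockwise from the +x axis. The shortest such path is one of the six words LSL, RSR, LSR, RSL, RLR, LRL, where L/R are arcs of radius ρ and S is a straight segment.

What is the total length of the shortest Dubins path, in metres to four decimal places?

Let ψ = atan2(Δy, Δx) = atan2(7.12, 6.60) = 47.1705° be the start→goal bearing.
Normalize: d = |goal − start| / ρ = 9.708471/2.49 = 3.898984, α = (θ_start − ψ) mod 360° = 222.5295° = 3.883872 rad, β = (θ_goal − ψ) mod 360° = 269.8295° = 4.709413 rad.
Common terms: sin α = -0.675969, cos α = -0.736930, sin β = -0.999996, cos β = -0.002976, cos(α−β) = 0.678160, d² = 15.202077. Work in radians in the unit-radius frame; every candidate has L = ρ·(t + p + q).
LSL: p² = 2 + d² − 2cos(α−β) + 2d(sin α − sin β) = 18.372503; p = √p² = 4.286316; φ = atan2(cos β − cos α, d + sin α − sin β) = 0.172080 rad; t = (φ − α) mod 2π = 2.571393 rad, q = (β − φ) mod 2π = 4.537333 rad → L = 2.49·(2.571393 + 4.286316 + 4.537333) = 2.49·11.395042 = 28.373654 m
RSR: p² = 2 + d² − 2cos(α−β) + 2d(sin β − sin α) = 13.319013; p = √p² = 3.649522; φ = atan2(cos α − cos β, d − sin α + sin β) = -0.202490 rad; t = (α − φ) mod 2π = 4.086362 rad, q = (φ − β) mod 2π = 1.371282 rad → L = 2.49·(4.086362 + 3.649522 + 1.371282) = 2.49·9.107167 = 22.676845 m
LSR: p² = d² − 2 + 2cos(α−β) + 2d(sin α + sin β) = 1.489275; p = √p² = 1.220358; φ = atan2(−cos α − cos β, d + sin α + sin β) − atan2(−2, p) = 1.344231 rad; t = (φ − α) mod 2π = 3.743544 rad, q = (φ − β) mod 2π = 2.918003 rad → L = 2.49·(3.743544 + 1.220358 + 2.918003) = 2.49·7.881905 = 19.625944 m
RSL: p² = d² − 2 + 2cos(α−β) − 2d(sin α + sin β) = 27.627519; p = √p² = 5.256189; φ = atan2(cos α + cos β, d − sin α − sin β) − atan2(2, p) = -0.495536 rad; t = (α − φ) mod 2π = 4.379408 rad, q = (β − φ) mod 2π = 5.204949 rad → L = 2.49·(4.379408 + 5.256189 + 5.204949) = 2.49·14.840545 = 36.952957 m
RLR: c = (6 − d² + 2cos(α−β) + 2d(sin α − sin β))/8 = -0.664877; p = 2π − arccos c = 3.985060 rad; φ = atan2(cos α − cos β, d − sin α + sin β) = -0.202490 rad; t = (α − φ + p/2) mod 2π = 6.078893 rad, q = (α − β − t + p) mod 2π = 3.363812 rad → L = 2.49·(6.078893 + 3.985060 + 3.363812) = 2.49·13.427765 = 33.435136 m
LRL: c = (6 − d² + 2cos(α−β) − 2d(sin α − sin β))/8 = -1.296563, |c| > 1 → infeasible
Shortest: LSR with L = 19.625944 m ≈ 19.6259 m

19.6259 m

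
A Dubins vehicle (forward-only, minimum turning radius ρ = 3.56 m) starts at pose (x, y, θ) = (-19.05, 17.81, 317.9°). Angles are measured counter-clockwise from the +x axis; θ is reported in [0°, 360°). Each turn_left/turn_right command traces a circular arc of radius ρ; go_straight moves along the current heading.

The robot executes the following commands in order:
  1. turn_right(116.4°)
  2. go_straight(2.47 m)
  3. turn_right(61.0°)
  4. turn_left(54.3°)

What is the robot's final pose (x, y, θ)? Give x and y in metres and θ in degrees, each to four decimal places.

(-29.1731, 12.2112, 194.8000°)

set_pose: (x, y, θ) = (-19.0500, 17.8100, 317.9000°), ρ = 3.56
turn_right(116.4°): centre at ρ to the right, rotate −116.4° → (-20.1320, 11.8563, 201.5000°)
go_straight(2.47): x += 2.47·cos θ, y += 2.47·sin θ → (-22.4301, 10.9510, 201.5000°)
turn_right(61.0°): centre at ρ to the right, rotate −61.0° → (-25.9993, 11.5163, 140.5000°)
turn_left(54.3°): centre at ρ to the left, rotate +54.3° → (-29.1731, 12.2112, 194.8000°)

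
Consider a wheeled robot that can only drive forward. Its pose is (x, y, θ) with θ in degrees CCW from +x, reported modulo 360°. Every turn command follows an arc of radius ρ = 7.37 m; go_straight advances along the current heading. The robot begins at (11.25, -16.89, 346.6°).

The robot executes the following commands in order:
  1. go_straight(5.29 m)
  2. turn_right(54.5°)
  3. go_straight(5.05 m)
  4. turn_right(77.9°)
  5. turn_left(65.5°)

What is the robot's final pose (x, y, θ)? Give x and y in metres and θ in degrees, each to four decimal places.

(17.6084, -43.3972, 279.7000°)

set_pose: (x, y, θ) = (11.2500, -16.8900, 346.6000°), ρ = 7.37
go_straight(5.29): x += 5.29·cos θ, y += 5.29·sin θ → (16.3960, -18.1159, 346.6000°)
turn_right(54.5°): centre at ρ to the right, rotate −54.5° → (21.5165, -22.5125, 292.1000°)
go_straight(5.05): x += 5.05·cos θ, y += 5.05·sin θ → (23.4165, -27.1915, 292.1000°)
turn_right(77.9°): centre at ρ to the right, rotate −77.9° → (20.7305, -36.0599, 214.2000°)
turn_left(65.5°): centre at ρ to the left, rotate +65.5° → (17.6084, -43.3972, 279.7000°)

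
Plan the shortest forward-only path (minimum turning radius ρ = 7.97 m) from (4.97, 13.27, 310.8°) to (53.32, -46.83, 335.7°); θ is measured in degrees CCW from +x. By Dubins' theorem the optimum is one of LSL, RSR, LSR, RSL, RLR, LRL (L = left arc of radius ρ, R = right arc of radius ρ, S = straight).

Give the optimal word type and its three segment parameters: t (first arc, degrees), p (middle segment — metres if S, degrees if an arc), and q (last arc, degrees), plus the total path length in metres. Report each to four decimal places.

Let ψ = atan2(Δy, Δx) = atan2(-60.10, 48.35) = -51.1836° be the start→goal bearing.
Normalize: d = |goal − start| / ρ = 77.134509/7.97 = 9.678107, α = (θ_start − ψ) mod 360° = 1.9836° = 0.034620 rad, β = (θ_goal − ψ) mod 360° = 26.8836° = 0.469207 rad.
Common terms: sin α = 0.034613, cos α = 0.999401, sin β = 0.452179, cos β = 0.891927, cos(α−β) = 0.907044, d² = 93.665746. Work in radians in the unit-radius frame; every candidate has L = ρ·(t + p + q).
LSL: p² = 2 + d² − 2cos(α−β) + 2d(sin α − sin β) = 85.769161; p = √p² = 9.261164; φ = atan2(cos β − cos α, d + sin α − sin β) = -0.011605 rad; t = (φ − α) mod 2π = 6.236960 rad, q = (β − φ) mod 2π = 0.480812 rad → L = 7.97·(6.236960 + 9.261164 + 0.480812) = 7.97·15.978936 = 127.352123 m
RSR: p² = 2 + d² − 2cos(α−β) + 2d(sin β − sin α) = 101.934155; p = √p² = 10.096245; φ = atan2(cos α − cos β, d − sin α + sin β) = 0.010645 rad; t = (α − φ) mod 2π = 0.023975 rad, q = (φ − β) mod 2π = 5.824623 rad → L = 7.97·(0.023975 + 10.096245 + 5.824623) = 7.97·15.944843 = 127.080398 m
LSR: p² = d² − 2 + 2cos(α−β) + 2d(sin α + sin β) = 102.902290; p = √p² = 10.144077; φ = atan2(−cos α − cos β, d + sin α + sin β) − atan2(−2, p) = 0.010702 rad; t = (φ − α) mod 2π = 6.259267 rad, q = (φ − β) mod 2π = 5.824680 rad → L = 7.97·(6.259267 + 10.144077 + 5.824680) = 7.97·22.228024 = 177.157349 m
RSL: p² = d² − 2 + 2cos(α−β) − 2d(sin α + sin β) = 84.057379; p = √p² = 9.168281; φ = atan2(cos α + cos β, d − sin α − sin β) − atan2(2, p) = -0.011838 rad; t = (α − φ) mod 2π = 0.046458 rad, q = (β − φ) mod 2π = 0.481045 rad → L = 7.97·(0.046458 + 9.168281 + 0.481045) = 7.97·9.695784 = 77.275401 m
RLR: c = (6 − d² + 2cos(α−β) + 2d(sin α − sin β))/8 = -11.741769, |c| > 1 → infeasible
LRL: c = (6 − d² + 2cos(α−β) − 2d(sin α − sin β))/8 = -9.721145, |c| > 1 → infeasible
Shortest: RSL with L = 77.275401 m ≈ 77.2754 m
Convert RSL to answer units (arcs ×180/π): t = 0.046458·180/π = 2.6619°, p = ρ·p = 7.97·9.168281 = 73.0712 m, q = 0.481045·180/π = 27.5619°, L = 77.2754 m.

RSL: t = 2.6619°, p = 73.0712 m, q = 27.5619°, L = 77.2754 m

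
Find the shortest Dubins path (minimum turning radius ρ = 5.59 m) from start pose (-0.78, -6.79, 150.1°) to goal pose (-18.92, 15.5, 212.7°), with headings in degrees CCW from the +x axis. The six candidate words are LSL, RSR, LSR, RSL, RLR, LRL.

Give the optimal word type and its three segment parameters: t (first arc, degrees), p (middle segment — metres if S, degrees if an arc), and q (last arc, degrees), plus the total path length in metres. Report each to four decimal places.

Let ψ = atan2(Δy, Δx) = atan2(22.29, -18.14) = 129.1393° be the start→goal bearing.
Normalize: d = |goal − start| / ρ = 28.738540/5.59 = 5.141063, α = (θ_start − ψ) mod 360° = 20.9607° = 0.365833 rad, β = (θ_goal − ψ) mod 360° = 83.5607° = 1.458409 rad.
Common terms: sin α = 0.357727, cos α = 0.933826, sin β = 0.993691, cos β = 0.112151, cos(α−β) = 0.460200, d² = 26.430525. Work in radians in the unit-radius frame; every candidate has L = ρ·(t + p + q).
LSL: p² = 2 + d² − 2cos(α−β) + 2d(sin α − sin β) = 20.971065; p = √p² = 4.579418; φ = atan2(cos β − cos α, d + sin α − sin β) = -0.180405 rad; t = (φ − α) mod 2π = 5.736947 rad, q = (β − φ) mod 2π = 1.638814 rad → L = 5.59·(5.736947 + 4.579418 + 1.638814) = 5.59·11.955179 = 66.829451 m
RSR: p² = 2 + d² − 2cos(α−β) + 2d(sin β − sin α) = 34.049186; p = √p² = 5.835168; φ = atan2(cos α − cos β, d − sin α + sin β) = 0.141284 rad; t = (α − φ) mod 2π = 0.224549 rad, q = (φ − β) mod 2π = 4.966060 rad → L = 5.59·(0.224549 + 5.835168 + 4.966060) = 5.59·11.025777 = 61.634095 m
LSR: p² = d² − 2 + 2cos(α−β) + 2d(sin α + sin β) = 39.246380; p = √p² = 6.264693; φ = atan2(−cos α − cos β, d + sin α + sin β) − atan2(−2, p) = 0.149289 rad; t = (φ − α) mod 2π = 6.066641 rad, q = (φ − β) mod 2π = 4.974065 rad → L = 5.59·(6.066641 + 6.264693 + 4.974065) = 5.59·17.305399 = 96.737180 m
RSL: p² = d² − 2 + 2cos(α−β) − 2d(sin α + sin β) = 11.455470; p = √p² = 3.384593; φ = atan2(cos α + cos β, d − sin α − sin β) − atan2(2, p) = -0.264407 rad; t = (α − φ) mod 2π = 0.630240 rad, q = (β − φ) mod 2π = 1.722816 rad → L = 5.59·(0.630240 + 3.384593 + 1.722816) = 5.59·5.737649 = 32.073457 m
RLR: c = (6 − d² + 2cos(α−β) + 2d(sin α − sin β))/8 = -3.256148, |c| > 1 → infeasible
LRL: c = (6 − d² + 2cos(α−β) − 2d(sin α − sin β))/8 = -1.621383, |c| > 1 → infeasible
Shortest: RSL with L = 32.073457 m ≈ 32.0735 m
Convert RSL to answer units (arcs ×180/π): t = 0.630240·180/π = 36.1101°, p = ρ·p = 5.59·3.384593 = 18.9199 m, q = 1.722816·180/π = 98.7101°, L = 32.0735 m.

RSL: t = 36.1101°, p = 18.9199 m, q = 98.7101°, L = 32.0735 m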